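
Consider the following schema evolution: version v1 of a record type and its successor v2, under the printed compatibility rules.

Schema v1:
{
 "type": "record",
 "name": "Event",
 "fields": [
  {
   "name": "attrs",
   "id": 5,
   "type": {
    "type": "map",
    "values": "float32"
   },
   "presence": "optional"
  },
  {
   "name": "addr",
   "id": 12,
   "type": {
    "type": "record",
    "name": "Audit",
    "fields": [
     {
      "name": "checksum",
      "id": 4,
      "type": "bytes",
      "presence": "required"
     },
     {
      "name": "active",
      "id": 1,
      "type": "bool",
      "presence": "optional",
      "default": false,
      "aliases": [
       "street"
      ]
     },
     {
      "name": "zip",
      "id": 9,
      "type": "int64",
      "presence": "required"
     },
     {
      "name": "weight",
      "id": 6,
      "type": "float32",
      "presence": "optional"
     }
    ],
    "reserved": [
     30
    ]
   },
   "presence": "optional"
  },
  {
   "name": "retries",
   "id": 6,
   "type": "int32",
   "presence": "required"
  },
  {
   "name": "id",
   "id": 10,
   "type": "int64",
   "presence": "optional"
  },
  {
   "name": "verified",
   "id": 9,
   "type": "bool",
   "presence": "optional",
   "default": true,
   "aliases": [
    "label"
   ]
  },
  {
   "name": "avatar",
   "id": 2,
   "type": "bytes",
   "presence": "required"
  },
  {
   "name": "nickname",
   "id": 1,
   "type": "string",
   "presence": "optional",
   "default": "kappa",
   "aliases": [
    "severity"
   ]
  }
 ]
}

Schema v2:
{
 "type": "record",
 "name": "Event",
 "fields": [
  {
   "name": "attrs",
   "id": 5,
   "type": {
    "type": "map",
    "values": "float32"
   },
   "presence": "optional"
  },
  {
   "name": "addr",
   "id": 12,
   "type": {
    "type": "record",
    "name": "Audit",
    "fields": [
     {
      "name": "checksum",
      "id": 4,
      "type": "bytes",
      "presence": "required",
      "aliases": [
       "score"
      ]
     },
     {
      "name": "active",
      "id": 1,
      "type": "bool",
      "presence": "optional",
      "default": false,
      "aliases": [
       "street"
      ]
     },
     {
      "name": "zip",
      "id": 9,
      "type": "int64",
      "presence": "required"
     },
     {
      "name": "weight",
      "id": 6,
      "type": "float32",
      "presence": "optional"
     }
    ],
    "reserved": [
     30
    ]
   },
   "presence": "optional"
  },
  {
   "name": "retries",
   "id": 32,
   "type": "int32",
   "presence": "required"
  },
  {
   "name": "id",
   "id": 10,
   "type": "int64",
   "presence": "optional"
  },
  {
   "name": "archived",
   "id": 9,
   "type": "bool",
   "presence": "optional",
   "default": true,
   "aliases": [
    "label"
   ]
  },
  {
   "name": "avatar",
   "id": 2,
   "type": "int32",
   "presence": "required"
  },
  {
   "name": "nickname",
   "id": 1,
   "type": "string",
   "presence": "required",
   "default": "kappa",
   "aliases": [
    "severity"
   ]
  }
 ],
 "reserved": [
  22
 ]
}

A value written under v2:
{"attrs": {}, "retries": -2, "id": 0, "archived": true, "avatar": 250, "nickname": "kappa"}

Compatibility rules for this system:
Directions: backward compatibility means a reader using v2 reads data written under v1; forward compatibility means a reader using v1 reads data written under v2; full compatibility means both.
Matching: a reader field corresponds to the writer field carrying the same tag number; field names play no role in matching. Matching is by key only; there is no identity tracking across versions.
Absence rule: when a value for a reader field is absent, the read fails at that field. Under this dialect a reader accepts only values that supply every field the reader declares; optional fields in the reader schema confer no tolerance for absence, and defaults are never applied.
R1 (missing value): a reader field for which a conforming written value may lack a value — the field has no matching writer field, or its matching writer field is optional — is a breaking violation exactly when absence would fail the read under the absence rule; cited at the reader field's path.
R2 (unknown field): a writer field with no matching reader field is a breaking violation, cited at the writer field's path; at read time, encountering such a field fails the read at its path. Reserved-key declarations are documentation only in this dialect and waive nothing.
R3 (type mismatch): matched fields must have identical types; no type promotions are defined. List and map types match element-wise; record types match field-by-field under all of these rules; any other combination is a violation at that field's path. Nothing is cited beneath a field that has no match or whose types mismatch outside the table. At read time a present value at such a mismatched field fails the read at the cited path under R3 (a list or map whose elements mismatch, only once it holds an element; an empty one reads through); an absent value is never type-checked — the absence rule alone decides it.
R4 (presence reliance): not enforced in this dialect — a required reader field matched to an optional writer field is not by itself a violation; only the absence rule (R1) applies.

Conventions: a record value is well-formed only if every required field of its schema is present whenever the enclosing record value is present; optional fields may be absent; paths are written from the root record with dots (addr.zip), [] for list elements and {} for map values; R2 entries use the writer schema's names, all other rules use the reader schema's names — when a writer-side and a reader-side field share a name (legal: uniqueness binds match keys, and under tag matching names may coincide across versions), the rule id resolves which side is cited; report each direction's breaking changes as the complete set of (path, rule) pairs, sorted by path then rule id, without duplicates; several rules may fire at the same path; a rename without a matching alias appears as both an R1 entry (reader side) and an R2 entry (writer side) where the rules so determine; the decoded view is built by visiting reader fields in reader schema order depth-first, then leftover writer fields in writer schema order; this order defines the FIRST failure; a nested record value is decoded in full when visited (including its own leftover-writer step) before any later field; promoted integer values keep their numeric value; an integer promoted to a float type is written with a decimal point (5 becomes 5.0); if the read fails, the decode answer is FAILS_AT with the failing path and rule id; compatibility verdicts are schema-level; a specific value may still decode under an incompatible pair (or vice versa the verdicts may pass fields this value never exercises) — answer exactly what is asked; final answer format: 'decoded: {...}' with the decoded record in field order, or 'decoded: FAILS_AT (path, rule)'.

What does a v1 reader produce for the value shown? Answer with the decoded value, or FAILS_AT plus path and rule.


the writer's type comes first in each Event pair
migrating the Event value to v1:
  attrs := {}
  read fails at addr under R1 (no fill)
  => FAILS_AT (addr, R1)
remaining Event differences; none change what is asked:
  field retries in record Event: tag 6 changed to 32 -> matters for Event compatibility verdicts, not for this value's decode
  renamed field verified to archived in record Event -> matters for Event compatibility verdicts, not for this value's decode
  field avatar in record Event: type bytes changed to int32 -> matters for Event compatibility verdicts, not for this value's decode
  field nickname in record Event: optional changed to required -> matters for Event compatibility verdicts, not for this value's decode

decoded: FAILS_AT (addr, R1)


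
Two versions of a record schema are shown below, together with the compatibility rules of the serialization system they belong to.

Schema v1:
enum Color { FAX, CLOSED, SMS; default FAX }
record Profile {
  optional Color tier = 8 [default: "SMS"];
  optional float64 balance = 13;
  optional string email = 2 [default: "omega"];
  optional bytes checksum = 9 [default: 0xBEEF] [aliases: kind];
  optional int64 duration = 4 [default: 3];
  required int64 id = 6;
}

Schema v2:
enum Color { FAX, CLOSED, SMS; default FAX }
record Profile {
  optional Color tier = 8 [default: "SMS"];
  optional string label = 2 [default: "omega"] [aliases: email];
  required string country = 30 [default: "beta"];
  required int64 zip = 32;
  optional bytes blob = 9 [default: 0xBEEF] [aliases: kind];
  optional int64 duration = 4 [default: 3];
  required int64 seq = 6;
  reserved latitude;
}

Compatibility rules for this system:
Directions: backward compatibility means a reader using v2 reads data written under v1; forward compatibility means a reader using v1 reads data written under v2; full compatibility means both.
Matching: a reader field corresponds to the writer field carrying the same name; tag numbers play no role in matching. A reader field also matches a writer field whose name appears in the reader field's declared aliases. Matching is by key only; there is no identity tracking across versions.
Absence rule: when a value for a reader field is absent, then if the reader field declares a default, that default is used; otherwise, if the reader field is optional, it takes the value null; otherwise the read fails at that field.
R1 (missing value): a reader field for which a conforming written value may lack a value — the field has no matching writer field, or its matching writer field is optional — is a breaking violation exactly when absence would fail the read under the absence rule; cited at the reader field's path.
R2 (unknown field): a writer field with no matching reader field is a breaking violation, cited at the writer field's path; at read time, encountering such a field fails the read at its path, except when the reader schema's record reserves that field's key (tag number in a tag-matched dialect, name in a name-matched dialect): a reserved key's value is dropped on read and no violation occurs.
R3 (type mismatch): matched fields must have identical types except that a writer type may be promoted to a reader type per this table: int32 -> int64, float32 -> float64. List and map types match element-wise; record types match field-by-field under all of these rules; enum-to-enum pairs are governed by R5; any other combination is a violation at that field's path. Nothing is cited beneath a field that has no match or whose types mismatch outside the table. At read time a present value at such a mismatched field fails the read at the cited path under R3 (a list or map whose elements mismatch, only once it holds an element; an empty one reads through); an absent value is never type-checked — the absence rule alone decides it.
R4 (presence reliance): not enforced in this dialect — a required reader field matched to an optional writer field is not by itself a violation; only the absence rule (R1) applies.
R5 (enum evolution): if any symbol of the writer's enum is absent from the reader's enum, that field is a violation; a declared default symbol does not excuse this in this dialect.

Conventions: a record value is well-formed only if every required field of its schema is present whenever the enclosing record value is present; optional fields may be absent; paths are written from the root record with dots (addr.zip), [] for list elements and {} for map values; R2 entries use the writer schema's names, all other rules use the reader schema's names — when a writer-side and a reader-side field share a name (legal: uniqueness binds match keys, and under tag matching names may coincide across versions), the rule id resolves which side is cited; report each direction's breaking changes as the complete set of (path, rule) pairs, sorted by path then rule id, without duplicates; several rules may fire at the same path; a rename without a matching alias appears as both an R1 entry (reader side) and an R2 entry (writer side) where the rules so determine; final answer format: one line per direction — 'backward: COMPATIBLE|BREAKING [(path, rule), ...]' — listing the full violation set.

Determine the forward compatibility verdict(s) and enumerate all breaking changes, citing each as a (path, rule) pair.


in Profile below, arrows point writer -> reader
forward for Profile (reader v1, writer v2):
  tier: Color -> Color, writer optional; from tier
  balance has no writer counterpart
  email has no writer counterpart
  checksum has no writer counterpart
  duration: int64 -> int64, writer optional; from duration
  id has no writer counterpart
  label (writer side), unknown to reader
  country (writer side), unknown to reader
  zip (writer side), unknown to reader
  blob (writer side), unknown to reader
  seq (writer side), unknown to reader
  violation R2 at blob
  violation R2 at country
  violation R1 at id
  violation R2 at label
  violation R2 at seq
  violation R2 at zip
  => 6 violation(s): forward is BREAKING for Profile
the rest of the Profile diff is inert for this question:
  removed field balance from record Profile -> affects backward compatibility only, which is not asked

forward: BREAKING [(blob, R2), (country, R2), (id, R1), (label, R2), (seq, R2), (zip, R2)]


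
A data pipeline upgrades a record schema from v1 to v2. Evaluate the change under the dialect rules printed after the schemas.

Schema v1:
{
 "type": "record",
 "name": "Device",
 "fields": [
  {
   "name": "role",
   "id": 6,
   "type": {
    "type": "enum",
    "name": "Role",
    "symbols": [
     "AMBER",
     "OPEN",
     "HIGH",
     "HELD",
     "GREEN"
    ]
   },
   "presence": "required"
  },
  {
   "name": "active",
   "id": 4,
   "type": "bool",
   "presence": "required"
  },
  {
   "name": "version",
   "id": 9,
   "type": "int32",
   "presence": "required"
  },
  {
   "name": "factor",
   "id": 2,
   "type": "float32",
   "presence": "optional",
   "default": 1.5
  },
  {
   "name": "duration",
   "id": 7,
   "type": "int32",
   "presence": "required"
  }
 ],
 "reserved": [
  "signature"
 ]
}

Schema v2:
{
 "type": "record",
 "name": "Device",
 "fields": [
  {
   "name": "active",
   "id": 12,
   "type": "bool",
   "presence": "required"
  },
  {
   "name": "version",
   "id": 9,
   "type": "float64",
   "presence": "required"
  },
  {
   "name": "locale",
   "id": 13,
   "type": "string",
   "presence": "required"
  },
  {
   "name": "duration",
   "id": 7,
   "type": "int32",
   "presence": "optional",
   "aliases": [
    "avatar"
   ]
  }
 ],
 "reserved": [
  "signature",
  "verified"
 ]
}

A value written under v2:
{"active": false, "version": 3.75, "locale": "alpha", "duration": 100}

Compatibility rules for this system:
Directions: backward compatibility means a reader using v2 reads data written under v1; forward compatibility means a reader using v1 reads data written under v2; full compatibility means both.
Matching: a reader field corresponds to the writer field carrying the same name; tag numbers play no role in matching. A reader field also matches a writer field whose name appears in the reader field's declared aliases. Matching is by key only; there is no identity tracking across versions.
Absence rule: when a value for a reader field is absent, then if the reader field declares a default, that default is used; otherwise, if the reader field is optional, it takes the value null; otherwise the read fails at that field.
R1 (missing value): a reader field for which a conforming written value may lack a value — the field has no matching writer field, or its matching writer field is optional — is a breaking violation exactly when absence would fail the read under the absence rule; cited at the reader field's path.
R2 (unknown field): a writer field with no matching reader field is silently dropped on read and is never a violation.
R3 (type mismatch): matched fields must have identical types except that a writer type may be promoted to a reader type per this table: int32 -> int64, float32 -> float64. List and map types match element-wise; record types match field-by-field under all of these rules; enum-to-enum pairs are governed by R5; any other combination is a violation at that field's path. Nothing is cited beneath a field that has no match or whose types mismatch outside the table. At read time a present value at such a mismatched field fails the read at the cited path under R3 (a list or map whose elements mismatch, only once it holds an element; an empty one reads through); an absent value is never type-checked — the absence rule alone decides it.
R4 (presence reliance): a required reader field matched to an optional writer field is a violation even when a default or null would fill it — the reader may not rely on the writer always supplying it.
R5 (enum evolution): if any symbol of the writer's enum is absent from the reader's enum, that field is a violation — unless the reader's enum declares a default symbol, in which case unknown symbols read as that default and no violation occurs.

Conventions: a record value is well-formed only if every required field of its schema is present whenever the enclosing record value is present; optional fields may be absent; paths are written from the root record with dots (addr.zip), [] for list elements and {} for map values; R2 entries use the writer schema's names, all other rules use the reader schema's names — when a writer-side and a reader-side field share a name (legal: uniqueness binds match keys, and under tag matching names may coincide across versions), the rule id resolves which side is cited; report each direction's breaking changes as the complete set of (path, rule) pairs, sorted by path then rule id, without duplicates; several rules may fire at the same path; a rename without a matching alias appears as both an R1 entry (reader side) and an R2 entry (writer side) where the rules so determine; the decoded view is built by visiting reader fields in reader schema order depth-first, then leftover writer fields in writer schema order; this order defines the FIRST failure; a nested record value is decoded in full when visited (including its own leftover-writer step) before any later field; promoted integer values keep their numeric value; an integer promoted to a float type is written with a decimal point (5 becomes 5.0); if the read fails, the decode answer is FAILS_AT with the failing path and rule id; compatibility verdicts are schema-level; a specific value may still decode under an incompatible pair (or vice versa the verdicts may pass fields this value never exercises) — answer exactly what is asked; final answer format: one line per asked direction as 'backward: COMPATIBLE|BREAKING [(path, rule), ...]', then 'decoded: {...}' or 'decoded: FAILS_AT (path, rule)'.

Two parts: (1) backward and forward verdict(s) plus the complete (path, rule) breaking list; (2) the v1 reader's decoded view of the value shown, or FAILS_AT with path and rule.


the writer's type comes first in each Device pair
backward for Device (reader v2, writer v1):
  writer required, bool -> bool: reader active maps from writer active
  writer required, int32 -> float64: reader version maps from writer version
  locale: no writer match
  writer required, int32 -> int32: reader duration maps from writer duration
  leftover writer field: role
  leftover writer field: factor
  rule R1 violated at locale
  rule R3 violated at version
  => backward verdict for Device: BREAKING, 2 violation(s)
forward for Device (reader v1, writer v2):
  role: no writer match
  writer required, bool -> bool: reader active maps from writer active
  writer required, float64 -> int32: reader version maps from writer version
  factor: no writer match
  writer optional, int32 -> int32: reader duration maps from writer duration
  leftover writer field: locale
  rule R1 violated at duration
  rule R4 violated at duration
  rule R1 violated at role
  rule R3 violated at version
  => forward verdict for Device: BREAKING, 4 violation(s)
decoding the Device value with the v1 reader:
  read fails at role under R1 (no fill)
  => FAILS_AT (role, R1)

backward: BREAKING [(locale, R1), (version, R3)]; forward: BREAKING [(duration, R1), (duration, R4), (role, R1), (version, R3)]; decoded: FAILS_AT (role, R1)


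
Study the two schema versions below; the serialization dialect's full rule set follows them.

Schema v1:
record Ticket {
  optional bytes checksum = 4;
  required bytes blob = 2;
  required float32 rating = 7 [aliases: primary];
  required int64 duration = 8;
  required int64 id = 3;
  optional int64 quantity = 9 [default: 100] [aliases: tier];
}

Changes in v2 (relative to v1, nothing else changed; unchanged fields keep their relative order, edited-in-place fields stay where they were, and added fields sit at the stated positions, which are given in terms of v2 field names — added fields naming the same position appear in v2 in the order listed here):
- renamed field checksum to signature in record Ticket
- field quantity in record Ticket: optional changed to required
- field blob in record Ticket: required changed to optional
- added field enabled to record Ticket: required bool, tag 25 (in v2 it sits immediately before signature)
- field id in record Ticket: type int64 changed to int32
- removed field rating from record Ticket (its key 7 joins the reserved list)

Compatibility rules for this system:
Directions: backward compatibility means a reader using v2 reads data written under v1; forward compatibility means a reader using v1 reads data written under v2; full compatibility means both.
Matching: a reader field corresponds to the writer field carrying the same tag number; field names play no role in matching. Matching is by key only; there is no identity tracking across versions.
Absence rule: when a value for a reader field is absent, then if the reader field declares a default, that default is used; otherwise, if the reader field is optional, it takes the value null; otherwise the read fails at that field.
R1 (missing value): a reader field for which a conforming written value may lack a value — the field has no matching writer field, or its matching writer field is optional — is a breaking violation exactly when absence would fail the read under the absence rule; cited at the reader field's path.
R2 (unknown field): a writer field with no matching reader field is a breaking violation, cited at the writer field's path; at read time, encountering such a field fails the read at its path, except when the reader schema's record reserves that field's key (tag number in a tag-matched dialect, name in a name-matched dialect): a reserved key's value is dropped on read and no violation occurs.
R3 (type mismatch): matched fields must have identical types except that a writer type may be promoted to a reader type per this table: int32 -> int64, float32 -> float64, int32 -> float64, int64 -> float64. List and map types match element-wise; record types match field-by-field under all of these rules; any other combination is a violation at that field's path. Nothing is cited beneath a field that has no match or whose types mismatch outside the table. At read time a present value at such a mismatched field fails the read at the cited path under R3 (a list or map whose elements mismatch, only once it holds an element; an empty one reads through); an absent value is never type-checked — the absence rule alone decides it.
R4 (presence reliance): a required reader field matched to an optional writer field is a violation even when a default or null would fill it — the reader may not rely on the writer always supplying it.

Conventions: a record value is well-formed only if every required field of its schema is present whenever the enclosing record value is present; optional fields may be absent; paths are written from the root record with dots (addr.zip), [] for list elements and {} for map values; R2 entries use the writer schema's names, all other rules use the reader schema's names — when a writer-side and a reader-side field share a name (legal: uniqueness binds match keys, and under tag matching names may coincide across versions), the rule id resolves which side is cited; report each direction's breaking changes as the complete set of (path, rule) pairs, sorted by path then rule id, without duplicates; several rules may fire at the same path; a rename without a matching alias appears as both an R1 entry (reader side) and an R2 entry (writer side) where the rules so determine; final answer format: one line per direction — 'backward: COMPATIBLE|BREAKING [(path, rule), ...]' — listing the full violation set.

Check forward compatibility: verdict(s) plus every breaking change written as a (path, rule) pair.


each type pair in Ticket: writer, then reader
forward analysis of Ticket with v1 as reader and v2 as writer:
  checksum: paired with writer signature (bytes -> bytes; writer optional)
  blob: paired with writer blob (bytes -> bytes; writer optional)
  no writer field matches reader rating
  duration: paired with writer duration (int64 -> int64; writer required)
  id: paired with writer id (int32 -> int64; writer required)
  quantity: paired with writer quantity (int64 -> int64; writer required)
  leftover writer field: enabled
  rule R1 violated at blob
  rule R4 violated at blob
  rule R2 violated at enabled
  rule R1 violated at rating
  => 4 violation(s): forward is BREAKING for Ticket
remaining Ticket differences; none change what is asked:
  renamed field checksum to signature in record Ticket -> no rule fires on it in Ticket's dialect; the asked verdict holds
  field quantity in record Ticket: optional changed to required -> affects backward compatibility only, which is not asked
  field id in record Ticket: type int64 changed to int32 -> affects backward compatibility only, which is not asked

forward: BREAKING [(blob, R1), (blob, R4), (enabled, R2), (rating, R1)]


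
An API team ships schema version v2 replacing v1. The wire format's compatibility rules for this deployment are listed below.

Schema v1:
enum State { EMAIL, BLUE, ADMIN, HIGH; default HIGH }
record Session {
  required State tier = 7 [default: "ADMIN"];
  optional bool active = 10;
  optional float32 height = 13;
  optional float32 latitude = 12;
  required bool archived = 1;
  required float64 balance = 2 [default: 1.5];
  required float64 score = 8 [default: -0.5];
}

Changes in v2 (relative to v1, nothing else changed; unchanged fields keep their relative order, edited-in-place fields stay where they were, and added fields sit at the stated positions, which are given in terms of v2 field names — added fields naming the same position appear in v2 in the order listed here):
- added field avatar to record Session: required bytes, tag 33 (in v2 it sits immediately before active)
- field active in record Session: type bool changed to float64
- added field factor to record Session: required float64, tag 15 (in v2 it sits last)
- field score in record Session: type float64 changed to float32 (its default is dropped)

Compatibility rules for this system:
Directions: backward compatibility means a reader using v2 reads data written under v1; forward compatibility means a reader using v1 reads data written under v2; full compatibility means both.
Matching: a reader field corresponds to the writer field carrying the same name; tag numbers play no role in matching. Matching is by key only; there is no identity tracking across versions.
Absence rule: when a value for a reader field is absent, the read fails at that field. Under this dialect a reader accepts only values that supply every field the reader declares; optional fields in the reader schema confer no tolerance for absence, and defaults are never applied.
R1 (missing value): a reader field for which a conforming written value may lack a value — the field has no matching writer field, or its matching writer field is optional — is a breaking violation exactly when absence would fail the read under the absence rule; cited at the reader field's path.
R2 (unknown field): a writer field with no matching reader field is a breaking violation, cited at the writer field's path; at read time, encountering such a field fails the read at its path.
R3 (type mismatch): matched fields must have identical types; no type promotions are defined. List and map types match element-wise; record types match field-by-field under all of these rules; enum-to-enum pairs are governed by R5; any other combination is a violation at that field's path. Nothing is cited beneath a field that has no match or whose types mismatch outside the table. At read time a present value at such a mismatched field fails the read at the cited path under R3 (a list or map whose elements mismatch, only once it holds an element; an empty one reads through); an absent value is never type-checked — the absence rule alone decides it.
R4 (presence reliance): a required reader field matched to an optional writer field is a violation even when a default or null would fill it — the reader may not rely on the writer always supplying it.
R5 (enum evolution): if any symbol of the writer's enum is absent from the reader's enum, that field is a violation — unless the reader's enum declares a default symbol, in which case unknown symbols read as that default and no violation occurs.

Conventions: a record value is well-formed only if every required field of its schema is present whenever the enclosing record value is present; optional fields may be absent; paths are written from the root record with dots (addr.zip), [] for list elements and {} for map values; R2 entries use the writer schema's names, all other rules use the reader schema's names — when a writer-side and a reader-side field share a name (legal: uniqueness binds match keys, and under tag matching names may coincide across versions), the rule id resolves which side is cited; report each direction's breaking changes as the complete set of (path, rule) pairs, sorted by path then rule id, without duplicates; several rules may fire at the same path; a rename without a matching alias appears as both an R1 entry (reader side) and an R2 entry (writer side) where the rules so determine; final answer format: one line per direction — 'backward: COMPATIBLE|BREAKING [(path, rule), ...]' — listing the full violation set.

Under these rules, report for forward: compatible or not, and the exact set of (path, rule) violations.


arrows below run writer -> reader for Session
forward pass over Session, reader schema v1, writer schema v2:
  State -> State, writer required: tier aligns to tier
  float64 -> bool, writer optional: active aligns to active
  float32 -> float32, writer optional: height aligns to height
  float32 -> float32, writer optional: latitude aligns to latitude
  bool -> bool, writer required: archived aligns to archived
  float64 -> float64, writer required: balance aligns to balance
  float32 -> float64, writer required: score aligns to score
  writer field avatar has no reader counterpart
  writer field factor has no reader counterpart
  violation R1 at active
  violation R3 at active
  violation R2 at avatar
  violation R2 at factor
  violation R1 at height
  violation R1 at latitude
  violation R3 at score
  => 7 violation(s): forward is BREAKING for Session

forward: BREAKING [(active, R1), (active, R3), (avatar, R2), (factor, R2), (height, R1), (latitude, R1), (score, R3)]


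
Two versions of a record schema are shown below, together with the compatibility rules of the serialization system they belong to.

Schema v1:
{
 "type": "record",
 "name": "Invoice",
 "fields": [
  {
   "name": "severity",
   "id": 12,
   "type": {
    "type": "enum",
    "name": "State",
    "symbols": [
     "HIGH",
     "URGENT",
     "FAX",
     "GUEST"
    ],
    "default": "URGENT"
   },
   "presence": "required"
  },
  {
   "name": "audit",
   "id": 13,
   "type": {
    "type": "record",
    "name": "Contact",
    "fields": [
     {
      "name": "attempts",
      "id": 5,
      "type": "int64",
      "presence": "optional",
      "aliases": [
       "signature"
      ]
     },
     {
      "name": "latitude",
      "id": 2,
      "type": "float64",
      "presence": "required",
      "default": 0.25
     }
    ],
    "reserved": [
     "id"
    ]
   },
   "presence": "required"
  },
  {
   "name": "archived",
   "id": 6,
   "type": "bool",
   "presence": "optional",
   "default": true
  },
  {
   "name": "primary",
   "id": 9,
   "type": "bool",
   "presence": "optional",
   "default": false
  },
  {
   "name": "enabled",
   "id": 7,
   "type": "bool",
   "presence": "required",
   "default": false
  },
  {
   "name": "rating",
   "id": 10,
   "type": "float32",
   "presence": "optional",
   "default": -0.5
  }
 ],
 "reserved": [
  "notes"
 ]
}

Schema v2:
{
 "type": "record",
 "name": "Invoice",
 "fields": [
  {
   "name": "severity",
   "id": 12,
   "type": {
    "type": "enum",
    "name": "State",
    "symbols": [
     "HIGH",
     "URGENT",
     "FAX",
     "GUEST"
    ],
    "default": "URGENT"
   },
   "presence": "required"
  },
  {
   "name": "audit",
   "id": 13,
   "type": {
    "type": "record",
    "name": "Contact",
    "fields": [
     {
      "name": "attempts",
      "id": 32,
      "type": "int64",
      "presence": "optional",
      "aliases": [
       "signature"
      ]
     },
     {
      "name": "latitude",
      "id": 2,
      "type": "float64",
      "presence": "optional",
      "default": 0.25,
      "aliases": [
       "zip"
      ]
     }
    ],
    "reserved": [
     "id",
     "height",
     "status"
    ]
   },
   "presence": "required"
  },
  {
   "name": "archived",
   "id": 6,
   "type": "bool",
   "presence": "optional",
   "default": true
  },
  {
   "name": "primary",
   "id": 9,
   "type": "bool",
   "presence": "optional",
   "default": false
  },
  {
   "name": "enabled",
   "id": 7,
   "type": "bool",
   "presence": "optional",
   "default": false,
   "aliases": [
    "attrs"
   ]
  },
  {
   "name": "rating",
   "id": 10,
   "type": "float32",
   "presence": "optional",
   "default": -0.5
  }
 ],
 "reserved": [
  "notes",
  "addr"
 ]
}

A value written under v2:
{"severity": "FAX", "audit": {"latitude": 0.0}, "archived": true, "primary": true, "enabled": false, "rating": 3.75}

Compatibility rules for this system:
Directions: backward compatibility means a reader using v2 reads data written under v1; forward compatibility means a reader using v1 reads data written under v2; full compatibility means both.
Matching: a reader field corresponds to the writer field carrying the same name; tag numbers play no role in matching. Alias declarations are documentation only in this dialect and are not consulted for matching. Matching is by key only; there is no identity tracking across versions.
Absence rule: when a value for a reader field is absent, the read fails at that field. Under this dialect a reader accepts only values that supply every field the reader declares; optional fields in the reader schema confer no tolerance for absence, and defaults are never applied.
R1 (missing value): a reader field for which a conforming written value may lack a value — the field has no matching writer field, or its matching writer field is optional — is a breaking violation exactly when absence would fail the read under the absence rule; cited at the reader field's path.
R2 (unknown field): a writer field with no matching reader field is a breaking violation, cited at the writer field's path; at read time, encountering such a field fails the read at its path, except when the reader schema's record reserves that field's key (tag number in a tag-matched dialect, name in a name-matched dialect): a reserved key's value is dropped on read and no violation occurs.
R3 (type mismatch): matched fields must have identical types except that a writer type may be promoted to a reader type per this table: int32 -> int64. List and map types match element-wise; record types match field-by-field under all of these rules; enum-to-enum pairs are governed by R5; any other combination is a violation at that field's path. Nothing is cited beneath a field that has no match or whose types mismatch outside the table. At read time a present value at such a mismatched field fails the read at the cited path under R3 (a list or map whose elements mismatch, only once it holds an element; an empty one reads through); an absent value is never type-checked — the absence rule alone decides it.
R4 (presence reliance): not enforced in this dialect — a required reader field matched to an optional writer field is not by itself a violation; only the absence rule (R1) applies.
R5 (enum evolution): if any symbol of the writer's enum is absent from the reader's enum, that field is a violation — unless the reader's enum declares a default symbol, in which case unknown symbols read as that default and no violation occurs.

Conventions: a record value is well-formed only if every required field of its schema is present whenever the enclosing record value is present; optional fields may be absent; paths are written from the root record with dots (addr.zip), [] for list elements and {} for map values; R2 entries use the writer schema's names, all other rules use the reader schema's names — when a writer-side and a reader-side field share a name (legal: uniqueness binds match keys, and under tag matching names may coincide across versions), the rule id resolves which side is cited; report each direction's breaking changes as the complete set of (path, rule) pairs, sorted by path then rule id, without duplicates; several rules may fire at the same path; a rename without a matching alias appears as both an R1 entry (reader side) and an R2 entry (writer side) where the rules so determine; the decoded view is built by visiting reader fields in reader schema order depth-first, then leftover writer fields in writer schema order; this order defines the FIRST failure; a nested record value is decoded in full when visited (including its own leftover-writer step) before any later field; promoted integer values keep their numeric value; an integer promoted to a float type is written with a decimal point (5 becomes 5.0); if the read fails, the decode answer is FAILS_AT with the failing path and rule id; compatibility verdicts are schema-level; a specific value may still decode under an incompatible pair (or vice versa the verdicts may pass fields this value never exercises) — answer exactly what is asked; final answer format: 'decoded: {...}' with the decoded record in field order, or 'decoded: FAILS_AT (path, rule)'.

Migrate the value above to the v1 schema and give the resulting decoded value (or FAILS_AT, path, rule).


decoded: FAILS_AT (audit.attempts, R1)

each type pair in Invoice: writer, then reader
decode walk for Invoice under reader schema v1:
  severity := "FAX"
  read fails at audit.attempts under R1 (no fill)
  => FAILS_AT (audit.attempts, R1)
the other Invoice changes do not affect what is asked:
  field latitude in record Contact: required changed to optional -> matters for Invoice compatibility verdicts, not for this value's decode
  field enabled in record Invoice: required changed to optional -> matters for Invoice compatibility verdicts, not for this value's decode


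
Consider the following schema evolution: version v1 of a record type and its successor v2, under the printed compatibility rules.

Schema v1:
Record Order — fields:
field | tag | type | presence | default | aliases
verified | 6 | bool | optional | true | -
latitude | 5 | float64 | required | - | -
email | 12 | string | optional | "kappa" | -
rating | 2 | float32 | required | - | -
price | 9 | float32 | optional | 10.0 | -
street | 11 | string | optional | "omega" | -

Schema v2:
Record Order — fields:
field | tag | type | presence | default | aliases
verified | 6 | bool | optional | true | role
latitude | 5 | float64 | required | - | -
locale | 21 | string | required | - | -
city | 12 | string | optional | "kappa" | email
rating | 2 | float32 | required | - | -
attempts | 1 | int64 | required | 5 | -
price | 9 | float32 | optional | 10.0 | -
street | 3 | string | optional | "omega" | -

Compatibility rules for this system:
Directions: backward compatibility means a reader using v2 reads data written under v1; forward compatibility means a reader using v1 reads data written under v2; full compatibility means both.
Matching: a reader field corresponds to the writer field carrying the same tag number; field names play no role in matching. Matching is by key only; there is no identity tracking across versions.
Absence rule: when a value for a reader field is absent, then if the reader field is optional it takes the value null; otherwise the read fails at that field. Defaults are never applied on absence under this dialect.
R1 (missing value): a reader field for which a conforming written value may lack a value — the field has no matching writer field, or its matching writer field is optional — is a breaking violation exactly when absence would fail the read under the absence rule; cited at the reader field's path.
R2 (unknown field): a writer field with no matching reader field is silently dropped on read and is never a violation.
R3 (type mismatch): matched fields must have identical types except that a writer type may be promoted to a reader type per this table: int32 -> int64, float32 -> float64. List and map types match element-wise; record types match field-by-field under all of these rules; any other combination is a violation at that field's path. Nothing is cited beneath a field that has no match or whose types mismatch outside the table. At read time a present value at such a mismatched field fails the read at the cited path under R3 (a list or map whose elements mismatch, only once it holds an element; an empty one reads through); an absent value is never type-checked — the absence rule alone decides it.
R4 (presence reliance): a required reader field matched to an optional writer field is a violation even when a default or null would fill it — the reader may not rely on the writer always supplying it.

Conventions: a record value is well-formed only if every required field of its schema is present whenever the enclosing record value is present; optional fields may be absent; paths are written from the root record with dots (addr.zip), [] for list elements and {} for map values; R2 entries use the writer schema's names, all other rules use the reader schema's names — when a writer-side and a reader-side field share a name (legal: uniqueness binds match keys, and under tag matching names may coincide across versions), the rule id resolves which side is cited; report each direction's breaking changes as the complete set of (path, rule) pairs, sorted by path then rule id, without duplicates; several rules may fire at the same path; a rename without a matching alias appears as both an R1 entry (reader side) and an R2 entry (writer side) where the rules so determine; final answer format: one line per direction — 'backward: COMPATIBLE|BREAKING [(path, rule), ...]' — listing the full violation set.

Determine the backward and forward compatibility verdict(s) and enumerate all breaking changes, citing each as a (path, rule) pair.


each type pair in Order: writer, then reader
checking backward for Order: reader v2 against writer v1:
  bool -> bool, writer optional: verified aligns to verified
  float64 -> float64, writer required: latitude aligns to latitude
  locale: no writer match
  string -> string, writer optional: city aligns to email
  float32 -> float32, writer required: rating aligns to rating
  attempts: no writer match
  float32 -> float32, writer optional: price aligns to price
  street: no writer match
  writer street: unknown to reader
  breaking: (attempts, R1)
  breaking: (locale, R1)
  => backward verdict for Order: BREAKING, 2 violation(s)
checking forward for Order: reader v1 against writer v2:
  bool -> bool, writer optional: verified aligns to verified
  float64 -> float64, writer required: latitude aligns to latitude
  string -> string, writer optional: email aligns to city
  float32 -> float32, writer required: rating aligns to rating
  float32 -> float32, writer optional: price aligns to price
  street: no writer match
  writer locale: unknown to reader
  writer attempts: unknown to reader
  writer street: unknown to reader
  => forward: COMPATIBLE

backward: BREAKING [(attempts, R1), (locale, R1)]; forward: COMPATIBLE []
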